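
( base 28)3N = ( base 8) 153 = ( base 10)107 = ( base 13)83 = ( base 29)3k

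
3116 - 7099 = -3983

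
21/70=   3/10 = 0.30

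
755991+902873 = 1658864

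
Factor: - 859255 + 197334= - 13^1*59^1 * 863^1 = - 661921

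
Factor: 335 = 5^1*67^1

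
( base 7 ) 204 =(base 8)146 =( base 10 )102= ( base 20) 52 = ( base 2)1100110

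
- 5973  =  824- 6797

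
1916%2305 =1916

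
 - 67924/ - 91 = 746+38/91 = 746.42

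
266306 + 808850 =1075156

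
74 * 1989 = 147186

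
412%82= 2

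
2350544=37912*62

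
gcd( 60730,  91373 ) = 1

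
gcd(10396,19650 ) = 2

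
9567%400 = 367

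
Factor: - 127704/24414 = - 2^2* 13^( - 1)*17^1 = - 68/13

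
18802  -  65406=-46604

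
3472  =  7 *496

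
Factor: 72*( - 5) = - 360 = - 2^3*3^2*5^1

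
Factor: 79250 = 2^1*5^3*317^1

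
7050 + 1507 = 8557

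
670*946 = 633820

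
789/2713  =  789/2713 =0.29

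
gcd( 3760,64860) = 940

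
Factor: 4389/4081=57/53 = 3^1*19^1 *53^ ( - 1)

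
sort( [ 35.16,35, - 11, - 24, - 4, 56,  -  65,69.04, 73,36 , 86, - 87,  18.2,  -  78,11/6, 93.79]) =[ - 87, - 78, - 65,-24 , - 11, - 4,11/6,18.2,35,35.16, 36, 56,69.04,73,86, 93.79]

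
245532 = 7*35076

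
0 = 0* 551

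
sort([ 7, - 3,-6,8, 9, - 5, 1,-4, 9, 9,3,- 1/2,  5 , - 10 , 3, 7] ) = [ - 10, - 6, - 5, - 4, - 3, - 1/2, 1,3, 3, 5, 7,7,8, 9, 9, 9 ]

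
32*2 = 64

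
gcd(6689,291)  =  1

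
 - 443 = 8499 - 8942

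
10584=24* 441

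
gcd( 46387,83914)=1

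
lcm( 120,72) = 360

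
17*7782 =132294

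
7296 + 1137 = 8433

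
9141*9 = 82269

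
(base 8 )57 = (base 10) 47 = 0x2F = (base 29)1i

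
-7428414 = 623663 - 8052077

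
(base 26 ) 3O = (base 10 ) 102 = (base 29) 3F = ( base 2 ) 1100110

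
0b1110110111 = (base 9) 1266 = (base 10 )951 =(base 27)186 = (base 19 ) 2C1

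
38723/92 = 38723/92=   420.90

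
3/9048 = 1/3016 = 0.00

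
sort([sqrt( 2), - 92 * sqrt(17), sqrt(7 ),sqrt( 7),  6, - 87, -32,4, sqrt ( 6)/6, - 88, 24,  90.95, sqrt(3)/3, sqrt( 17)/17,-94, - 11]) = [-92*sqrt(17), - 94, - 88, - 87 , - 32, - 11,sqrt(17)/17,sqrt( 6) /6,sqrt( 3 ) /3,sqrt(2 ), sqrt ( 7),sqrt ( 7),4, 6, 24, 90.95 ]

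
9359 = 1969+7390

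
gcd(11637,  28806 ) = 3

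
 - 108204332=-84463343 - 23740989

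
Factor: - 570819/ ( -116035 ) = 3^1*5^ ( - 1)*23^(-1 )*149^1*1009^( - 1)*1277^1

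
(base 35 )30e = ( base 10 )3689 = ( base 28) 4jl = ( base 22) 7df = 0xe69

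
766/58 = 13  +  6/29 = 13.21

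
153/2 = 76 + 1/2 = 76.50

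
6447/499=12 + 459/499=12.92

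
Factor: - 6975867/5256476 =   -  2^(-2)*3^1 * 431^( - 1)*3049^(- 1)*2325289^1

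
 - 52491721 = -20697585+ - 31794136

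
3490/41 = 3490/41 = 85.12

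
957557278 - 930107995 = 27449283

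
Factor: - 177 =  - 3^1*59^1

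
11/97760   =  11/97760 = 0.00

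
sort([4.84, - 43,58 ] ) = [ - 43 , 4.84,58]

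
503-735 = -232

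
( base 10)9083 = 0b10001101111011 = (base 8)21573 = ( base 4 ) 2031323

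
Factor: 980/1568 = 5/8 = 2^( - 3)*5^1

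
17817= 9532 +8285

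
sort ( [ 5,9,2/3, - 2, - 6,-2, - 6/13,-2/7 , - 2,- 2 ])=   [-6, - 2,-2, - 2,-2,-6/13, - 2/7, 2/3, 5,9] 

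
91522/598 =153 + 14/299  =  153.05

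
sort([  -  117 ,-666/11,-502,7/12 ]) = [-502,- 117,  -  666/11,7/12 ]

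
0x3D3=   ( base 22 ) 20b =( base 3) 1100021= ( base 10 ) 979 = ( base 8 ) 1723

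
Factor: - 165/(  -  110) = 3/2 = 2^( - 1 )*3^1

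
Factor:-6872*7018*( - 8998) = 2^5*11^3*29^1*409^1*859^1 = 433952808608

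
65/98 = 65/98 = 0.66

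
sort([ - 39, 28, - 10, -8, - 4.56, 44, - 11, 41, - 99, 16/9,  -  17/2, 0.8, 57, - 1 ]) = [ - 99,  -  39, - 11,- 10,-17/2, - 8,  -  4.56,-1  ,  0.8, 16/9, 28,41, 44, 57 ] 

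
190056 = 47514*4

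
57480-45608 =11872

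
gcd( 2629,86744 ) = 1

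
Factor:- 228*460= - 104880 = -2^4 *3^1*5^1 * 19^1 * 23^1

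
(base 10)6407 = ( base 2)1100100000111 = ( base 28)84N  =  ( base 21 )eb2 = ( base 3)22210022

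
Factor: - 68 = -2^2 * 17^1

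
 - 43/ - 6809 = 43/6809 = 0.01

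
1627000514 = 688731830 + 938268684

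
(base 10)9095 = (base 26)dbl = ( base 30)a35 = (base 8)21607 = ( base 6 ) 110035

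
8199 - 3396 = 4803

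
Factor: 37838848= 2^13*31^1 * 149^1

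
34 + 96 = 130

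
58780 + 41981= 100761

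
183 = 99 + 84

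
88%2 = 0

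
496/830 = 248/415 = 0.60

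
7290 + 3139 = 10429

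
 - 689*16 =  - 11024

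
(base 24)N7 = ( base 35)fy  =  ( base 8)1057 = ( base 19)1A8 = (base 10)559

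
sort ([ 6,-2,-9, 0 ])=[ - 9, - 2 , 0, 6]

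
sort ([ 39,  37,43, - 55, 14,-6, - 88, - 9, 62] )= [ - 88, - 55,-9,-6, 14, 37, 39,43,62]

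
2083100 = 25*83324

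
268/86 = 134/43  =  3.12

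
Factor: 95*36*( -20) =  - 68400 = - 2^4*3^2*5^2 * 19^1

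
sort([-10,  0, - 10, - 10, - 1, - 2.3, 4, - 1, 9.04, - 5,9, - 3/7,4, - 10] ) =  [  -  10,  -  10, - 10, - 10, - 5, - 2.3 , - 1, - 1, - 3/7, 0, 4,4,9,9.04] 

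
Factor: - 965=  - 5^1*193^1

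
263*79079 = 20797777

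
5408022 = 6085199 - 677177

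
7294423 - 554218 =6740205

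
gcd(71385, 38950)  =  5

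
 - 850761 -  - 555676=-295085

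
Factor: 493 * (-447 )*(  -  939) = 3^2*17^1*29^1*149^1*313^1 = 206928369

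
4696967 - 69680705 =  - 64983738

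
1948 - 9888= - 7940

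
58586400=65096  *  900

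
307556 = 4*76889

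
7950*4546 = 36140700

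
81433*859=69950947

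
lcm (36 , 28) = 252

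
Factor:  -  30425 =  - 5^2*1217^1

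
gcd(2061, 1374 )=687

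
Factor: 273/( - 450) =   -  91/150 = -  2^(-1 )*3^( - 1 )*5^(  -  2)*7^1*13^1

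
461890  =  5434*85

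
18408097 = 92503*199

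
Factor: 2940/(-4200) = -2^ (  -  1) * 5^( - 1) * 7^1 = - 7/10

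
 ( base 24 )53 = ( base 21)5I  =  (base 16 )7b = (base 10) 123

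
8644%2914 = 2816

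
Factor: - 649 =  - 11^1*59^1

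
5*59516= 297580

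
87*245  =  21315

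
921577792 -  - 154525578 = 1076103370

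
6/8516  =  3/4258 = 0.00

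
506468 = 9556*53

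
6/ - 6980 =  - 1 + 3487/3490 =-0.00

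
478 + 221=699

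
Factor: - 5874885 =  - 3^2 * 5^1*130553^1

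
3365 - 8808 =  - 5443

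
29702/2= 14851  =  14851.00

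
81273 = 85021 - 3748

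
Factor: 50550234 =2^1 * 3^1*7^1*53^1*22709^1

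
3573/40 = 3573/40 = 89.33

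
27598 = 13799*2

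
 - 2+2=0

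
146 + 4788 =4934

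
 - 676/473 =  - 2+270/473 = - 1.43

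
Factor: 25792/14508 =16/9  =  2^4*3^( - 2)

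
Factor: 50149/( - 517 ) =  - 97=- 97^1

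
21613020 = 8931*2420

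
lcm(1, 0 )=0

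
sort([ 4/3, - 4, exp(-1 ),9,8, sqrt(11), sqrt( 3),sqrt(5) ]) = [ - 4,exp( - 1),4/3,sqrt (3 ) , sqrt(5 ),sqrt (11),  8, 9]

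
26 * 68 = 1768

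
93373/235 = 397 + 78/235 = 397.33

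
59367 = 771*77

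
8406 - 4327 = 4079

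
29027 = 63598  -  34571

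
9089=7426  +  1663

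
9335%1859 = 40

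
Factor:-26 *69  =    -  2^1*3^1 * 13^1*23^1 = -  1794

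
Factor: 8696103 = 3^1 * 13^1*222977^1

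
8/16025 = 8/16025 = 0.00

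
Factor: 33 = 3^1*11^1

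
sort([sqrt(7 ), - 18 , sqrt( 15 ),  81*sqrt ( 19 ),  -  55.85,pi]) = [-55.85,-18, sqrt( 7 ), pi, sqrt( 15),81*sqrt ( 19)]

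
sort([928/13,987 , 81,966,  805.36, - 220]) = [ - 220,928/13,81, 805.36,966,987 ]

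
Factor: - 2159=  - 17^1*127^1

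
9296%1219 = 763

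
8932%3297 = 2338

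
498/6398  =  249/3199 = 0.08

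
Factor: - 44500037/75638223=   -  3^(-2)*4409^1*10093^1*8404247^( - 1 )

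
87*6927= 602649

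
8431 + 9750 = 18181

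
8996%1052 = 580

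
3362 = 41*82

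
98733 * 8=789864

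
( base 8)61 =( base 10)49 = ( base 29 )1k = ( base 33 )1g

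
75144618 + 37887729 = 113032347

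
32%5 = 2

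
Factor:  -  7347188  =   - 2^2*1836797^1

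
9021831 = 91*99141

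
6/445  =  6/445 =0.01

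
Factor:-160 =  - 2^5*5^1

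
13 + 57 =70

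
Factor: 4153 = 4153^1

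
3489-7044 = -3555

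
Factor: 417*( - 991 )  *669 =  - 3^2*139^1*223^1*991^1 = - 276462243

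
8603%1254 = 1079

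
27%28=27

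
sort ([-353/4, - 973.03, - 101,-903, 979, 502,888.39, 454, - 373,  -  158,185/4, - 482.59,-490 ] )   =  [ - 973.03 , - 903, - 490, - 482.59,-373,  -  158, - 101, - 353/4,185/4, 454,502,  888.39, 979]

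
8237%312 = 125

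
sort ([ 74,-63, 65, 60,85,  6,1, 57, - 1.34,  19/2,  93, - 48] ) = [ - 63,-48, - 1.34, 1, 6,19/2, 57,60, 65, 74,85,93]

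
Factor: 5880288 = 2^5 * 3^1*61253^1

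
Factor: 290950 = 2^1*5^2*11^1 * 23^2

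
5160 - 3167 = 1993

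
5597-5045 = 552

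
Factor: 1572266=2^1*683^1*1151^1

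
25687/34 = 755 + 1/2  =  755.50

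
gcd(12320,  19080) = 40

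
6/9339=2/3113 =0.00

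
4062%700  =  562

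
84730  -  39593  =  45137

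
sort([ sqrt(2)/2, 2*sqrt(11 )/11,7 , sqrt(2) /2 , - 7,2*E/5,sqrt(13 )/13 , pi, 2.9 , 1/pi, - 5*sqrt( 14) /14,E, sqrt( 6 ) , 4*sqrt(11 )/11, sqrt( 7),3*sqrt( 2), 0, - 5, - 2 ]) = [-7 , - 5 ,-2,-5*sqrt( 14)/14,0,sqrt(13) /13,  1/pi,2 * sqrt( 11 ) /11 , sqrt(2) /2 , sqrt(2)/2,2*E/5 , 4 * sqrt( 11)/11, sqrt(6 ) , sqrt(7), E,  2.9,  pi,3* sqrt(2), 7] 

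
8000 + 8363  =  16363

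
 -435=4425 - 4860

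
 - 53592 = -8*6699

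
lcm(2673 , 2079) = 18711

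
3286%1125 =1036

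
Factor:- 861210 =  - 2^1*3^2*5^1*7^1*1367^1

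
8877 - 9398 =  - 521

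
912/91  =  10 + 2/91 = 10.02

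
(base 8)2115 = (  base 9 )1453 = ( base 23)21k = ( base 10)1101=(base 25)1J1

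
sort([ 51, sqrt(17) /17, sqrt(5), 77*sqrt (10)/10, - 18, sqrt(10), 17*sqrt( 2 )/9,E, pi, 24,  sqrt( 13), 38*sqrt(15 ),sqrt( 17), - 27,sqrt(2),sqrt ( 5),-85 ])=[ - 85, - 27, - 18, sqrt(17 ) /17,sqrt(2),  sqrt(5),  sqrt(5 ),  17*sqrt( 2) /9,E, pi, sqrt(10),sqrt ( 13 ), sqrt(17), 24,  77*sqrt(10 )/10, 51,38*sqrt(15) ]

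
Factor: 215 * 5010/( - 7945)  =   - 215430/1589 = - 2^1*3^1*5^1*7^(-1)*43^1*167^1*227^( -1) 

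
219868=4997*44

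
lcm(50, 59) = 2950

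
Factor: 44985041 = 3923^1*11467^1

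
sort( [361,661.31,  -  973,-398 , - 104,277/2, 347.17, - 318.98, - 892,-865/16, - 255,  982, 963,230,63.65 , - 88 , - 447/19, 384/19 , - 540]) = [ - 973, - 892, - 540, - 398,  -  318.98, - 255, - 104, - 88, - 865/16,  -  447/19,  384/19,  63.65,  277/2,230 , 347.17, 361, 661.31,  963,982]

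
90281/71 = 90281/71  =  1271.56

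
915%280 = 75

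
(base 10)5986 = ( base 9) 8181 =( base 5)142421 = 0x1762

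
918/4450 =459/2225 = 0.21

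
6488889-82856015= -76367126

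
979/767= 979/767 = 1.28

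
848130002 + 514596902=1362726904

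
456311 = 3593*127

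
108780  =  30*3626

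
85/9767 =85/9767 = 0.01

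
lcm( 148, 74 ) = 148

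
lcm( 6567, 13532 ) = 446556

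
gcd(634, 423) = 1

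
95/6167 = 95/6167 = 0.02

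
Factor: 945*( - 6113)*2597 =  - 3^3 * 5^1*7^3*53^1*6113^1  =  - 15002310645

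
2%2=0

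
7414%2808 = 1798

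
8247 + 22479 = 30726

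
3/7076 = 3/7076 = 0.00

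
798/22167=266/7389 = 0.04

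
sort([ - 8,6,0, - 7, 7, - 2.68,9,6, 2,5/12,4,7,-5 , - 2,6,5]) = [ - 8,-7,-5 ,-2.68, - 2,0,5/12,2 , 4,5,6,6,6,7,7, 9]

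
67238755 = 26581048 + 40657707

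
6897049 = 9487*727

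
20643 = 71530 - 50887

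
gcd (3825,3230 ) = 85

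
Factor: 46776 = 2^3*3^1*1949^1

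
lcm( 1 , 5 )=5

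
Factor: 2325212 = 2^2*581303^1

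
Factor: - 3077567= -29^1*106123^1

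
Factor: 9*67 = 603 = 3^2*67^1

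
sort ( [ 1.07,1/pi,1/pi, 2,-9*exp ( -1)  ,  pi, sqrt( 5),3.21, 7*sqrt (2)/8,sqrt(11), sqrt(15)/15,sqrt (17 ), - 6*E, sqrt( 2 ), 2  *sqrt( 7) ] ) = [-6*E, - 9*exp( - 1 ),sqrt ( 15)/15 , 1/pi, 1/pi,1.07, 7 * sqrt( 2)/8,sqrt(2), 2, sqrt(5), pi, 3.21,  sqrt( 11), sqrt(17) , 2*sqrt (7)] 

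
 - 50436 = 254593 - 305029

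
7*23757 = 166299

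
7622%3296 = 1030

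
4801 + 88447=93248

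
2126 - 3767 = -1641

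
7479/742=10 + 59/742 = 10.08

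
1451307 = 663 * 2189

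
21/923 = 21/923 = 0.02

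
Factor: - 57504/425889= -32/237 = -2^5*3^ ( - 1 )*79^(-1)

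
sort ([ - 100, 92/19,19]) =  [ - 100, 92/19,19] 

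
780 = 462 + 318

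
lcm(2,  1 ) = 2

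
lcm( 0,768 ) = 0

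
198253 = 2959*67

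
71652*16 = 1146432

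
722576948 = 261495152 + 461081796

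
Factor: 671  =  11^1*61^1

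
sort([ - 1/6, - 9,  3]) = [ - 9 ,-1/6, 3] 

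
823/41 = 823/41 = 20.07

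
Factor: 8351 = 7^1 * 1193^1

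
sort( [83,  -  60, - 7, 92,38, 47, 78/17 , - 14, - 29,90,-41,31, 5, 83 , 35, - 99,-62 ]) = [ -99,-62,- 60,- 41,-29, - 14, - 7,78/17,5  ,  31, 35,38,47,  83,83, 90, 92 ] 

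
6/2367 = 2/789 = 0.00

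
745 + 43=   788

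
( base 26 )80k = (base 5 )133203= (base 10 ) 5428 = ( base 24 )9A4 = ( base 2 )1010100110100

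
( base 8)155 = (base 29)3M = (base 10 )109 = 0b1101101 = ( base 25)49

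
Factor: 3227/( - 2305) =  - 7/5 = - 5^( - 1)*7^1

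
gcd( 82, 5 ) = 1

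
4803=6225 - 1422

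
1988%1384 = 604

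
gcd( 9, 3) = 3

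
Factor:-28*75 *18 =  - 2^3*3^3*5^2*7^1 = -37800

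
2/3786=1/1893 = 0.00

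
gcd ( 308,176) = 44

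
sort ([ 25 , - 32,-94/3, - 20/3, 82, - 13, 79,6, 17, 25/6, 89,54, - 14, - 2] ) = [ - 32,-94/3, - 14, - 13, - 20/3, - 2,25/6, 6,17,25, 54,  79,82,  89]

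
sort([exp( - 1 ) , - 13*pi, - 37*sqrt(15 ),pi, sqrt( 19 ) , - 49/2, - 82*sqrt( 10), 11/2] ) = [ - 82*sqrt( 10) ,-37 * sqrt( 15),-13 * pi, - 49/2,exp( - 1),pi,sqrt(19), 11/2 ] 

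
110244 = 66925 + 43319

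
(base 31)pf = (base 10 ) 790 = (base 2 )1100010110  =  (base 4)30112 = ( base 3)1002021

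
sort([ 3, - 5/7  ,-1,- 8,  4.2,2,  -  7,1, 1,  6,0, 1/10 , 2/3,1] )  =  [ - 8, - 7,-1 , - 5/7, 0,  1/10, 2/3, 1,1,1 , 2, 3,4.2,6] 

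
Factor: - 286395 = -3^1* 5^1*61^1 * 313^1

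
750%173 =58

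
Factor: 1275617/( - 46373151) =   -  3^(  -  1)*7^3*11^( -1 ) * 3719^1*1405247^(-1 )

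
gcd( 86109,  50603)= 1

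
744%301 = 142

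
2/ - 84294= - 1 + 42146/42147 = - 0.00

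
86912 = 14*6208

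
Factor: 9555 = 3^1*5^1  *  7^2*13^1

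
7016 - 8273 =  - 1257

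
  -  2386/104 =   -  23 + 3/52 = -  22.94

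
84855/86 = 986 + 59/86  =  986.69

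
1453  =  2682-1229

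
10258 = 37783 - 27525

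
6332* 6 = 37992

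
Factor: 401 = 401^1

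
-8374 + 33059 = 24685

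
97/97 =1 = 1.00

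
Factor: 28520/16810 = 2^2*23^1*31^1*41^(-2) = 2852/1681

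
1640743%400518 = 38671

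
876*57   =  49932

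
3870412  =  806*4802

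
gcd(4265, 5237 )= 1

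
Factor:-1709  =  -1709^1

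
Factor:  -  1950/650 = -3 = - 3^1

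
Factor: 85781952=2^6 * 3^2*148927^1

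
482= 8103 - 7621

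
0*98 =0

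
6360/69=2120/23 = 92.17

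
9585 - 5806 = 3779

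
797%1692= 797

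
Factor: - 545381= - 379^1*1439^1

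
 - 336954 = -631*534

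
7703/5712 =7703/5712 = 1.35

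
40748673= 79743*511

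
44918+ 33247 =78165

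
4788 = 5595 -807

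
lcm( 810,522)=23490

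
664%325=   14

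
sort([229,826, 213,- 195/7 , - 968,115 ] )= [ - 968, - 195/7,115  ,  213, 229,826 ]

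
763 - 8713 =-7950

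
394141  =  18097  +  376044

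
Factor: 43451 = 43451^1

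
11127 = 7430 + 3697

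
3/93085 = 3/93085 = 0.00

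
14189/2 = 14189/2 = 7094.50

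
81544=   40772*2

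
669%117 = 84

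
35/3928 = 35/3928 = 0.01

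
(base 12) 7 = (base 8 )7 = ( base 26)7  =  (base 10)7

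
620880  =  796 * 780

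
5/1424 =5/1424 = 0.00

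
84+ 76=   160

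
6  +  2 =8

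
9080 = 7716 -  - 1364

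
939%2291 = 939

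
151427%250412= 151427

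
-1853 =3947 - 5800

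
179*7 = 1253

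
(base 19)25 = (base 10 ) 43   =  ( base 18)27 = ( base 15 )2d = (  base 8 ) 53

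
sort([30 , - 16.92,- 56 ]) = [ - 56,-16.92,30 ] 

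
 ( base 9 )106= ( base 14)63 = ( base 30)2R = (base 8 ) 127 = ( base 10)87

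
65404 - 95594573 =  -95529169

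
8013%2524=441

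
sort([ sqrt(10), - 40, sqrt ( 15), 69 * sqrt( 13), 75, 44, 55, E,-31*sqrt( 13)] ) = [-31*sqrt( 13),-40, E,sqrt(10), sqrt( 15), 44, 55, 75, 69*sqrt( 13 )]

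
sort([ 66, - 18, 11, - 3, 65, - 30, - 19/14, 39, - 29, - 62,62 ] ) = [  -  62,- 30,-29, - 18, - 3, - 19/14,  11,39 , 62,65 , 66]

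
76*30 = 2280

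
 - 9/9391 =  - 1 + 9382/9391 =- 0.00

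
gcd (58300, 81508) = 4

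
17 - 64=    - 47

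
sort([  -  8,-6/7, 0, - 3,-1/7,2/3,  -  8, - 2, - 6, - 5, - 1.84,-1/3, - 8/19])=[  -  8, - 8, - 6, - 5, - 3, - 2,  -  1.84,  -  6/7,-8/19,-1/3,-1/7,  0 , 2/3]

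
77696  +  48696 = 126392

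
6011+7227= 13238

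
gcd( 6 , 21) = 3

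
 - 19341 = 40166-59507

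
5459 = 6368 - 909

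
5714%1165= 1054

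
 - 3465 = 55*( - 63 ) 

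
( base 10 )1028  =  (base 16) 404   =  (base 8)2004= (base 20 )2B8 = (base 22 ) 22g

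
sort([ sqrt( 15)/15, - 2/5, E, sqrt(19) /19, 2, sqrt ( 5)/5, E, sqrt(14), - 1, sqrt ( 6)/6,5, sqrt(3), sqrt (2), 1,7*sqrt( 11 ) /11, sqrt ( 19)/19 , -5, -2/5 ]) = [ - 5, -1, - 2/5,-2/5,sqrt( 19)/19,sqrt( 19 ) /19  ,  sqrt(15 )/15, sqrt(6) /6, sqrt(5)/5,  1,sqrt( 2), sqrt( 3), 2, 7*sqrt(11)/11,E, E, sqrt(14 ),5]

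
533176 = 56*9521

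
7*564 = 3948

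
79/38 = 79/38 = 2.08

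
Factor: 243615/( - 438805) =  -327/589 = -3^1 * 19^( - 1)*31^( - 1)*109^1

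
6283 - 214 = 6069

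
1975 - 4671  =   - 2696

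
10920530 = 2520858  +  8399672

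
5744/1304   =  718/163 =4.40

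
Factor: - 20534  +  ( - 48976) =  - 69510=- 2^1 * 3^1 *5^1 *7^1 *331^1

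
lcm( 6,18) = 18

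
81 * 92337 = 7479297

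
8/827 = 8/827 = 0.01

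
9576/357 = 456/17 = 26.82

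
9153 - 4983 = 4170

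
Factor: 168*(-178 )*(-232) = 6937728= 2^7*3^1*7^1*29^1*89^1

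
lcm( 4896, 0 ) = 0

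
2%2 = 0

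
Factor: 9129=3^1*17^1*179^1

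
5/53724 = 5/53724 = 0.00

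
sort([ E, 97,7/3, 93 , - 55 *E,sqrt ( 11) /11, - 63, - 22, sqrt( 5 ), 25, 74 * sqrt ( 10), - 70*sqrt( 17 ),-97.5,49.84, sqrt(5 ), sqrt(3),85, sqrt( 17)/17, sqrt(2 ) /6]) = [ - 70 * sqrt( 17 ),- 55 * E, - 97.5, -63, - 22, sqrt( 2) /6,sqrt( 17) /17,sqrt( 11 ) /11, sqrt( 3 ),sqrt( 5 ), sqrt( 5 ) , 7/3, E, 25, 49.84,  85,93,97,74*sqrt( 10 )]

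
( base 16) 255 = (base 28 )L9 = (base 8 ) 1125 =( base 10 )597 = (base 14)309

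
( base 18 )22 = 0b100110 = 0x26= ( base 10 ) 38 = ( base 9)42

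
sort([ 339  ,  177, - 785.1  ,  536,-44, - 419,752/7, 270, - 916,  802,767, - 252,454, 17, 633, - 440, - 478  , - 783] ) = [ - 916, - 785.1 , - 783, - 478, -440, - 419, - 252,-44,17, 752/7, 177, 270,  339, 454,536,633, 767, 802]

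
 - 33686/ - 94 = 16843/47= 358.36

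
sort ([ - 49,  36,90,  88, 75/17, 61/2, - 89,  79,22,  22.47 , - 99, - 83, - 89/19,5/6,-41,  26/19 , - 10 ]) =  [ - 99, - 89, - 83, - 49  , - 41, - 10,-89/19,5/6,  26/19,75/17, 22,  22.47, 61/2, 36, 79,88, 90 ] 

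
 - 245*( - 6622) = 1622390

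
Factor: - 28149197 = -28149197^1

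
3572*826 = 2950472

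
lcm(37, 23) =851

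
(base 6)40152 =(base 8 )12204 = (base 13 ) 2510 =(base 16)1484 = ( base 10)5252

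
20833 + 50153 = 70986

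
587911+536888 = 1124799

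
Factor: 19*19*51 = 3^1* 17^1*19^2 = 18411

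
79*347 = 27413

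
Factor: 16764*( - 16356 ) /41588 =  - 2^2*3^2*11^1 * 29^1*37^(  -  1)* 47^1* 127^1 * 281^( - 1 )= - 68547996/10397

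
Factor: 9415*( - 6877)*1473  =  -3^1*5^1*7^1*13^1* 23^2*269^1*491^1 = - 95372264715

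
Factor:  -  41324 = -2^2 * 10331^1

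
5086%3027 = 2059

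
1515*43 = 65145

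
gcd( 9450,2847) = 3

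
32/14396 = 8/3599 = 0.00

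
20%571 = 20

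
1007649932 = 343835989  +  663813943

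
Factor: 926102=2^1 * 61^1*7591^1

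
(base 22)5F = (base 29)49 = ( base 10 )125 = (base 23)5A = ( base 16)7d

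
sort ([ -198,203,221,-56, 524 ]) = [ -198 ,-56, 203, 221,524 ] 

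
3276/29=112 + 28/29 = 112.97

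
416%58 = 10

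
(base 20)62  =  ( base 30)42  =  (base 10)122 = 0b1111010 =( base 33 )3n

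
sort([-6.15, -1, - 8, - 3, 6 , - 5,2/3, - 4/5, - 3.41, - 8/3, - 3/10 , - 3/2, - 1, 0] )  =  [-8, - 6.15, - 5,- 3.41, - 3, - 8/3, - 3/2, - 1,  -  1,- 4/5, - 3/10, 0,2/3, 6 ]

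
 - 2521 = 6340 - 8861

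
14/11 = 14/11= 1.27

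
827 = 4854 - 4027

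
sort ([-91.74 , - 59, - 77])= [ - 91.74, - 77, - 59]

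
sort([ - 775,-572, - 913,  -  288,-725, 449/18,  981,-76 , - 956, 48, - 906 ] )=[ - 956, - 913,  -  906, - 775, - 725,- 572, - 288, - 76, 449/18, 48,981 ] 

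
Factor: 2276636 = 2^2 * 569159^1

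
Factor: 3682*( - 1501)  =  -5526682 = -2^1*7^1*19^1* 79^1 * 263^1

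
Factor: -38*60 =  - 2^3*3^1*5^1 * 19^1 = - 2280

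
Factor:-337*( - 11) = 11^1*337^1 = 3707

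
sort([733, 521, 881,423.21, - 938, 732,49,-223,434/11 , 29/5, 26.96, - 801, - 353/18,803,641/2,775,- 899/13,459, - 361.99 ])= [-938, - 801,- 361.99 ,-223, - 899/13 , - 353/18,29/5, 26.96, 434/11,  49,641/2,423.21 , 459, 521,732, 733,775, 803,881 ]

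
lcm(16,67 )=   1072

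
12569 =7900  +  4669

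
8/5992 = 1/749  =  0.00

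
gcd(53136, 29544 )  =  24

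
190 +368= 558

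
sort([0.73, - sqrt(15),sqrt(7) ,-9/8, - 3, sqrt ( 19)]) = [ - sqrt (15), - 3, - 9/8,0.73,sqrt(7), sqrt( 19 ) ]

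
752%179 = 36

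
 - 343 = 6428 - 6771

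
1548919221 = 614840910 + 934078311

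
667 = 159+508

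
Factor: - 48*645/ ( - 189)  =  3440/21  =  2^4 * 3^( - 1)*5^1*7^ ( - 1)* 43^1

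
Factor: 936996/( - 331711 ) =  - 2^2 * 3^1 * 113^1 *691^1 * 331711^( - 1)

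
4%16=4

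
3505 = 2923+582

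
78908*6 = 473448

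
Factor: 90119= 227^1*397^1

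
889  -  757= 132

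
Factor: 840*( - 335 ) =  - 2^3*  3^1*5^2 * 7^1*67^1 = - 281400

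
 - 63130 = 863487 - 926617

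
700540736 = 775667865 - 75127129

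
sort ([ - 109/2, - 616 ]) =[ - 616,-109/2]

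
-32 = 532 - 564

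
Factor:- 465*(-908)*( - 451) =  - 2^2*3^1*5^1*11^1*31^1*41^1 * 227^1 = - 190421220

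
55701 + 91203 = 146904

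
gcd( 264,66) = 66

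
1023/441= 2 + 47/147 = 2.32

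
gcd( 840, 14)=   14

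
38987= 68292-29305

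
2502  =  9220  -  6718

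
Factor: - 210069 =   -  3^2 * 17^1*1373^1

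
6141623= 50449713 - 44308090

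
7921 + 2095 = 10016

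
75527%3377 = 1233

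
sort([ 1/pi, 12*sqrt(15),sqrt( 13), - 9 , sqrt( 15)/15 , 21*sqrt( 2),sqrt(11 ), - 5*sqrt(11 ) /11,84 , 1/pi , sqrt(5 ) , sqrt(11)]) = [-9, - 5 * sqrt(11 )/11,sqrt( 15)/15,1/pi,1/pi,sqrt(5 ),sqrt(11 ),sqrt(11), sqrt(13), 21 * sqrt(2 ), 12 * sqrt(15),84] 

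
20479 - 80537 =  -60058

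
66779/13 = 5136 + 11/13 = 5136.85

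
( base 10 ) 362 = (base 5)2422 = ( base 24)f2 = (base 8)552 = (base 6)1402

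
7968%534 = 492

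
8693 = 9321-628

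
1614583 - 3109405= - 1494822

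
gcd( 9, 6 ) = 3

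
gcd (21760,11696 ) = 272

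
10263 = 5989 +4274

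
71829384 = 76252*942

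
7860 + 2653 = 10513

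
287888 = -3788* ( - 76) 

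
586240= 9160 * 64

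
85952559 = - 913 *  ( - 94143)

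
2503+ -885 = 1618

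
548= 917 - 369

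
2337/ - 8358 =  - 1 + 2007/2786 =- 0.28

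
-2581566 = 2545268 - 5126834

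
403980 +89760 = 493740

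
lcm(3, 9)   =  9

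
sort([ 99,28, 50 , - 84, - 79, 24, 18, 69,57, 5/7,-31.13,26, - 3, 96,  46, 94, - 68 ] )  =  [ - 84, - 79, - 68, - 31.13, -3 , 5/7,18,24,26,  28, 46,50, 57, 69, 94,  96, 99]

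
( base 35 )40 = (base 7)260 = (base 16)8C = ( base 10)140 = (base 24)5K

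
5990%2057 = 1876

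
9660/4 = 2415 = 2415.00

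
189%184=5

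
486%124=114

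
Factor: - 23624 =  - 2^3 * 2953^1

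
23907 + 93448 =117355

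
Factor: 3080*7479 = 23035320= 2^3 * 3^3 * 5^1*7^1 * 11^1* 277^1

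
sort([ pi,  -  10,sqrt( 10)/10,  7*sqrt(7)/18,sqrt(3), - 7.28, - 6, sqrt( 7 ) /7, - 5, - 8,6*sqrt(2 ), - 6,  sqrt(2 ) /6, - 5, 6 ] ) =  [-10,  -  8, - 7.28, - 6, - 6, - 5, - 5, sqrt(2)/6, sqrt(10)/10,  sqrt(7 )/7, 7 * sqrt( 7 ) /18 , sqrt(3), pi, 6, 6* sqrt( 2 )] 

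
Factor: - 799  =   - 17^1*47^1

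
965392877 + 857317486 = 1822710363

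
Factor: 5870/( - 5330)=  - 13^( - 1 )*41^( - 1 )  *587^1 = - 587/533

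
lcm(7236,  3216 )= 28944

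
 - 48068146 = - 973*49402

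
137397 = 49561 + 87836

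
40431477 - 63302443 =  - 22870966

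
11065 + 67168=78233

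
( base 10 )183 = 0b10110111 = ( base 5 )1213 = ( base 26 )71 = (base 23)7M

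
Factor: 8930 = 2^1 * 5^1*19^1*47^1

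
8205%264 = 21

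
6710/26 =258 + 1/13  =  258.08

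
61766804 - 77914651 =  - 16147847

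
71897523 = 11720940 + 60176583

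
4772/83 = 4772/83 = 57.49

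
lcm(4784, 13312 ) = 306176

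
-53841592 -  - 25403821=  - 28437771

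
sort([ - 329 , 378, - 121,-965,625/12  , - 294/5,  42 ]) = [ - 965, - 329, - 121, - 294/5, 42,625/12, 378] 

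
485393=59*8227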